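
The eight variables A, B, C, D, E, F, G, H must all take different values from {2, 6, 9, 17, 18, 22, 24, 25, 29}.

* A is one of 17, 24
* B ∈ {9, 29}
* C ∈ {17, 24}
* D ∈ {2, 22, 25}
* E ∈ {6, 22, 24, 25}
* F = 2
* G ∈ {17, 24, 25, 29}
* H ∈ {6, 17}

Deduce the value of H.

6

F's domain is down to {2}, so F = 2. Remove 2 from D.
Among the 7 still-open variables, 9 fits only B (and all 7 values in {6, 9, 17, 22, 24, 25, 29} must be used), so B = 9.
The 6 still-open variables together cover exactly {6, 17, 22, 24, 25, 29} — 6 values for 6 variables — and 29 appears only in G's list, so G = 29.
A and C share exactly the 2 values {17, 24}; by pigeonhole those values go to them, so strike 17, 24 from E, H.
So H = 6.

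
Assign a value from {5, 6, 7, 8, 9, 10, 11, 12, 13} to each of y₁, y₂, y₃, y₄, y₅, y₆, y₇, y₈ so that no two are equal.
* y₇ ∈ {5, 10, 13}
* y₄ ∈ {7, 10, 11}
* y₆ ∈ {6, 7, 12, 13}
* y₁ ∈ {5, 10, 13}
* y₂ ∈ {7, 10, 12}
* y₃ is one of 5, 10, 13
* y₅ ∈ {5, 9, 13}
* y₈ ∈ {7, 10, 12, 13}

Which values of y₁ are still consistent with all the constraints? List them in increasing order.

Among the 8 variables, 6 fits only y₆ (and all 8 values in {5, 6, 7, 9, 10, 11, 12, 13} must be used), so y₆ = 6.
The 7 still-open variables draw from only 7 values {5, 7, 9, 10, 11, 12, 13}, so each is used; only y₅ can be 9, hence y₅ = 9.
The 6 still-open variables together cover exactly {5, 7, 10, 11, 12, 13} — 6 values for 6 variables — and 11 appears only in y₄'s list, so y₄ = 11.
The 3 variables y₁, y₃, y₇ are confined to {5, 10, 13}, which locks those values in; drop them from y₂, y₈.
No further eliminations apply; y₁ can still be any of 5, 10, 13.

5, 10, 13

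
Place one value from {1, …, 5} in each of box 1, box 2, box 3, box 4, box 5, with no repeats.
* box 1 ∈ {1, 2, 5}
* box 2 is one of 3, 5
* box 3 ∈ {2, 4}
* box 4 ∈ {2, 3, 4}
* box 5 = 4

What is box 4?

box 5 must be 4 (only option left). So box 3, box 4 can't be 4.
box 3 must be 2 (only option left). Remove 2 from box 1, box 4.
So box 4 = 3.

3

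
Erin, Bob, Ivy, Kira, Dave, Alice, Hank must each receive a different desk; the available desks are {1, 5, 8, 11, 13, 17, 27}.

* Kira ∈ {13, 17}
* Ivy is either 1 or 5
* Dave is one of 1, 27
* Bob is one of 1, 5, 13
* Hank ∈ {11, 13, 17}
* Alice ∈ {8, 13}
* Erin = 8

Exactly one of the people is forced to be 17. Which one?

Kira

Erin's domain is down to {8}, so Erin = 8. Strike 8 from Alice.
Alice has just one choice, so Alice = 13. So Bob, Kira, Hank can't be 13.
So 17 goes to Kira.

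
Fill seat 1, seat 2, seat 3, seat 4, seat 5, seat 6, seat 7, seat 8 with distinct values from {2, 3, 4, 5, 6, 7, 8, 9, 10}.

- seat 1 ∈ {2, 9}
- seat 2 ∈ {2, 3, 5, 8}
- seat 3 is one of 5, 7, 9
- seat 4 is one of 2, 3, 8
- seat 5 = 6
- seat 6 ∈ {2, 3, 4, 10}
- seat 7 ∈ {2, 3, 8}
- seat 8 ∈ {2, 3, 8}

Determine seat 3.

seat 5 must be 6 (only option left).
seat 4, seat 7, seat 8 share exactly the 3 values {2, 3, 8}; by pigeonhole those values go to them, so strike 2, 3, 8 from seat 1, seat 2, seat 6.
seat 1's domain is down to {9}, so seat 1 = 9. Strike 9 from seat 3.
seat 2 has just one choice, so seat 2 = 5. So seat 3 can't be 5.
So seat 3 = 7.

7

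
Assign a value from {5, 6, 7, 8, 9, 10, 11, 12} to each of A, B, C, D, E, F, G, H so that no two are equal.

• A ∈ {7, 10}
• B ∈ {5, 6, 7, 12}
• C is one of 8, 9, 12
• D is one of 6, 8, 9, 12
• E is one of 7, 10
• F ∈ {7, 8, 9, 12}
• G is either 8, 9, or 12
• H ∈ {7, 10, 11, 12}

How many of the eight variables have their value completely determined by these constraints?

Among the 8 variables, 5 fits only B (and all 8 values in {5, 6, 7, 8, 9, 10, 11, 12} must be used), so B = 5.
Among the 7 still-open variables, 6 fits only D (and all 7 values in {6, 7, 8, 9, 10, 11, 12} must be used), so D = 6.
The 6 still-open variables draw from only 6 values {7, 8, 9, 10, 11, 12}, so each is used; only H can be 11, hence H = 11.
A and E between them cover only {7, 10} — a naked pair. Remove those values from F.
Determined: B=5, D=6, H=11. The other variables each still have more than one consistent value. That makes 3.

3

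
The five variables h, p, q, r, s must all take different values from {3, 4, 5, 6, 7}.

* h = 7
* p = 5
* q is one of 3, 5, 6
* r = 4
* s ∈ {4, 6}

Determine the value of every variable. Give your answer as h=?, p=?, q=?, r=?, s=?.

h=7, p=5, q=3, r=4, s=6

h's domain is down to {7}, so h = 7.
p must be 5 (only option left). Eliminate 5 elsewhere: q.
r's domain is down to {4}, so r = 4. Strike 4 from s.
s has just one choice, so s = 6. Strike 6 from q.
That leaves q = 3.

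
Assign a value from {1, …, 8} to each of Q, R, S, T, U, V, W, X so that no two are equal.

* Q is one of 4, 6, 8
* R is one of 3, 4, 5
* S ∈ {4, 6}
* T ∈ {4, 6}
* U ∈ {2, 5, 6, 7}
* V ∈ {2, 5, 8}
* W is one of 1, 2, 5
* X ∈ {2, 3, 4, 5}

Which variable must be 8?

Q

The 8 variables draw from only 8 values {1, 2, 3, 4, 5, 6, 7, 8}, so each is used; only W can be 1, hence W = 1.
Among the 7 still-open variables, 7 fits only U (and all 7 values in {2, 3, 4, 5, 6, 7, 8} must be used), so U = 7.
S and T between them cover only {4, 6} — a naked pair. Remove those values from Q, R, X.
So 8 goes to Q.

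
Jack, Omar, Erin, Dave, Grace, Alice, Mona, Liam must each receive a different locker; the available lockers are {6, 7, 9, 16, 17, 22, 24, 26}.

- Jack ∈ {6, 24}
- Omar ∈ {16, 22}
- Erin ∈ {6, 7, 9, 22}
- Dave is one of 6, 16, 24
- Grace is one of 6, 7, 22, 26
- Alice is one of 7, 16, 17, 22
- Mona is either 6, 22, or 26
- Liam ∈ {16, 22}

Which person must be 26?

The 8 variables together cover exactly {6, 7, 9, 16, 17, 22, 24, 26} — 8 values for 8 variables — and 9 appears only in Erin's list, so Erin = 9.
The 7 still-open variables draw from only 7 values {6, 7, 16, 17, 22, 24, 26}, so each is used; only Alice can be 17, hence Alice = 17.
The 6 still-open variables draw from only 6 values {6, 7, 16, 22, 24, 26}, so each is used; only Grace can be 7, hence Grace = 7.
Among the 5 still-open variables, 26 fits only Mona (and all 5 values in {6, 16, 22, 24, 26} must be used), so Mona = 26.

Mona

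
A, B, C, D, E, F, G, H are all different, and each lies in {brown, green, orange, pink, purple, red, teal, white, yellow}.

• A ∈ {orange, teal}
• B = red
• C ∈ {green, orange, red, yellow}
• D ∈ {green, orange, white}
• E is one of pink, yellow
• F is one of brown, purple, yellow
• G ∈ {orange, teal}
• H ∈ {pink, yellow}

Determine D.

B has just one choice, so B = red. Eliminate red elsewhere: C.
A and G between them cover only {orange, teal} — a naked pair. Remove those values from C, D.
The 2 variables E and H are confined to {pink, yellow}, which locks those values in; drop them from C, F.
C must be green (only option left). So D can't be green.
So D = white.

white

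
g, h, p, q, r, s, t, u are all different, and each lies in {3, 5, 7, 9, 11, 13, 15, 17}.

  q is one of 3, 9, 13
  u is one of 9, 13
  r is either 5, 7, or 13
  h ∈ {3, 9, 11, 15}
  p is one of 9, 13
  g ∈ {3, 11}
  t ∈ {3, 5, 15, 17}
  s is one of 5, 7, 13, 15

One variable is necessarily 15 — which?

h

The 8 variables draw from only 8 values {3, 5, 7, 9, 11, 13, 15, 17}, so each is used; only t can be 17, hence t = 17.
p and u between them cover only {9, 13} — a naked pair. Remove those values from h, q, r, s.
That leaves q = 3. Eliminate 3 elsewhere: g, h.
That leaves g = 11. Strike 11 from h.
So 15 goes to h.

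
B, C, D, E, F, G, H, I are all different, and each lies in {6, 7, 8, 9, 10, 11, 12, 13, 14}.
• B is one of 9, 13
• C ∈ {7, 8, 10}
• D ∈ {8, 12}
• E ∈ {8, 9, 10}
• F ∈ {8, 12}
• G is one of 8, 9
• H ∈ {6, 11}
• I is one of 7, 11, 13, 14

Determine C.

D and F between them cover only {8, 12} — a naked pair. Remove those values from C, E, G.
That leaves G = 9. So B, E can't be 9.
B's domain is down to {13}, so B = 13. Eliminate 13 elsewhere: I.
That leaves E = 10. Remove 10 from C.
So C = 7.

7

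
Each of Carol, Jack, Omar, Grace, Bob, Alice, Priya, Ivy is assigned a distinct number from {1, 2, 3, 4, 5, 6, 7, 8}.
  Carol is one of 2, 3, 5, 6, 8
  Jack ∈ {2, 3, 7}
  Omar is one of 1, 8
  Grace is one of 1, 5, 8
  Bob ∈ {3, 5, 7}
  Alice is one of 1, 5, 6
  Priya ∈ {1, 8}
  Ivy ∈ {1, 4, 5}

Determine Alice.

The 8 variables together cover exactly {1, 2, 3, 4, 5, 6, 7, 8} — 8 values for 8 variables — and 4 appears only in Ivy's list, so Ivy = 4.
Omar and Priya share exactly the 2 values {1, 8}; by pigeonhole those values go to them, so strike 1, 8 from Carol, Grace, Alice.
Grace has just one choice, so Grace = 5. Remove 5 from Carol, Bob, Alice.
So Alice = 6.

6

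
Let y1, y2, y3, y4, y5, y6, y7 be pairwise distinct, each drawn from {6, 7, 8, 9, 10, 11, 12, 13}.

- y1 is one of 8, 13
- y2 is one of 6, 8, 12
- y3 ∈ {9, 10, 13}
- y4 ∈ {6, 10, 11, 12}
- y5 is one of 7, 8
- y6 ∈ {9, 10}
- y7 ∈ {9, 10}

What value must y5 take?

y6 and y7 between them cover only {9, 10} — a naked pair. Remove those values from y3, y4.
That leaves y3 = 13. Remove 13 from y1.
y1's domain is down to {8}, so y1 = 8. So y2, y5 can't be 8.
So y5 = 7.

7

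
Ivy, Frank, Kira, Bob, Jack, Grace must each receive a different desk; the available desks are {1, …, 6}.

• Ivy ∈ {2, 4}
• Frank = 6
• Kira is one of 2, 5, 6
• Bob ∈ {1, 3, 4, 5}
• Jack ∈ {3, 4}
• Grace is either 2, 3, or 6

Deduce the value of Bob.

Frank's domain is down to {6}, so Frank = 6. Remove 6 from Kira, Grace.
Among the 5 still-open variables, 1 fits only Bob (and all 5 values in {1, 2, 3, 4, 5} must be used), so Bob = 1.

1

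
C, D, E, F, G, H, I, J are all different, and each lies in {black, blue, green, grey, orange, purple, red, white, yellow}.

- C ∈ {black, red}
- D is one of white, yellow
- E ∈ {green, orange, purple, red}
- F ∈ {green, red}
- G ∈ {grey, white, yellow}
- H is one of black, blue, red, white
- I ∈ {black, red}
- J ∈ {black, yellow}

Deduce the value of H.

blue

C and I share exactly the 2 values {black, red}; by pigeonhole those values go to them, so strike black, red from E, F, H, J.
F's domain is down to {green}, so F = green. Remove green from E.
That leaves J = yellow. Remove yellow from D, G.
D has just one choice, so D = white. Eliminate white elsewhere: G, H.
So H = blue.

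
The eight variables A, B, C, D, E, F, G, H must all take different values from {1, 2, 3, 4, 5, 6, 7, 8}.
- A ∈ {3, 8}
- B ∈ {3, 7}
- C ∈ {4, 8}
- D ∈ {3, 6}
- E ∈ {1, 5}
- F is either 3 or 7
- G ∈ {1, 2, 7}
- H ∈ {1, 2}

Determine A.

8

Among the 8 variables, 4 fits only C (and all 8 values in {1, 2, 3, 4, 5, 6, 7, 8} must be used), so C = 4.
The 7 still-open variables together cover exactly {1, 2, 3, 5, 6, 7, 8} — 7 values for 7 variables — and 5 appears only in E's list, so E = 5.
The 6 still-open variables together cover exactly {1, 2, 3, 6, 7, 8} — 6 values for 6 variables — and 6 appears only in D's list, so D = 6.
The 5 still-open variables draw from only 5 values {1, 2, 3, 7, 8}, so each is used; only A can be 8, hence A = 8.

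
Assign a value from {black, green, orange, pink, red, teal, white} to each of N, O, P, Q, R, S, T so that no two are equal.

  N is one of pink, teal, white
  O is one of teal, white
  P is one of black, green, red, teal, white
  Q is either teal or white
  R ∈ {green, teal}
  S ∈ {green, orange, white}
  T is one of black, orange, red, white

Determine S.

The 7 variables draw from only 7 values {black, green, orange, pink, red, teal, white}, so each is used; only N can be pink, hence N = pink.
O and Q share exactly the 2 values {teal, white}; by pigeonhole those values go to them, so strike teal, white from P, R, S, T.
R must be green (only option left). So P, S can't be green.
So S = orange.

orange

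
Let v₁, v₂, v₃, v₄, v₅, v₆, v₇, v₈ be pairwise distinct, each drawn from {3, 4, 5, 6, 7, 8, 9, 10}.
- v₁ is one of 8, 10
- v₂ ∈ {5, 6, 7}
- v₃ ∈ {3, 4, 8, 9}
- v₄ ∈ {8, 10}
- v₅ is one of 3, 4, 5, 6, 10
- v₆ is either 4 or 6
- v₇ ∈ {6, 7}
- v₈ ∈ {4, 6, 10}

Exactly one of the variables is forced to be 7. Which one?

v₇

Among the 8 variables, 9 fits only v₃ (and all 8 values in {3, 4, 5, 6, 7, 8, 9, 10} must be used), so v₃ = 9.
The 7 still-open variables together cover exactly {3, 4, 5, 6, 7, 8, 10} — 7 values for 7 variables — and 3 appears only in v₅'s list, so v₅ = 3.
The 6 still-open variables together cover exactly {4, 5, 6, 7, 8, 10} — 6 values for 6 variables — and 5 appears only in v₂'s list, so v₂ = 5.
Among the 5 still-open variables, 7 fits only v₇ (and all 5 values in {4, 6, 7, 8, 10} must be used), so v₇ = 7.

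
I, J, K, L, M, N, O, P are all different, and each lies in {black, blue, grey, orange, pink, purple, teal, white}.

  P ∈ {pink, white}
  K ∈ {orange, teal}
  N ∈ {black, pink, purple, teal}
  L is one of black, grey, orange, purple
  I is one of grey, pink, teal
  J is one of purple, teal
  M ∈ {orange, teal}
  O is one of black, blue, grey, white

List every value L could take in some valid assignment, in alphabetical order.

The 8 variables draw from only 8 values {black, blue, grey, orange, pink, purple, teal, white}, so each is used; only O can be blue, hence O = blue.
The 7 still-open variables together cover exactly {black, grey, orange, pink, purple, teal, white} — 7 values for 7 variables — and white appears only in P's list, so P = white.
The 2 variables K and M are confined to {orange, teal}, which locks those values in; drop them from I, J, L, N.
J has just one choice, so J = purple. Eliminate purple elsewhere: L, N.
No further eliminations apply; L can still be any of black, grey.

black, grey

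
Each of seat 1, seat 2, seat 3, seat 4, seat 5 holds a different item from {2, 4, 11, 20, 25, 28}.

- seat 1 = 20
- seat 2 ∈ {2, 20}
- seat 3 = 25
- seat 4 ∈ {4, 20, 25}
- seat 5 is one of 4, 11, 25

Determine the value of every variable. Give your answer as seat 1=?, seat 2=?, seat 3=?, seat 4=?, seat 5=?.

seat 1 has just one choice, so seat 1 = 20. Remove 20 from seat 2, seat 4.
That leaves seat 2 = 2.
That leaves seat 3 = 25. So seat 4, seat 5 can't be 25.
seat 4's domain is down to {4}, so seat 4 = 4. Strike 4 from seat 5.
seat 5's domain is down to {11}, so seat 5 = 11.

seat 1=20, seat 2=2, seat 3=25, seat 4=4, seat 5=11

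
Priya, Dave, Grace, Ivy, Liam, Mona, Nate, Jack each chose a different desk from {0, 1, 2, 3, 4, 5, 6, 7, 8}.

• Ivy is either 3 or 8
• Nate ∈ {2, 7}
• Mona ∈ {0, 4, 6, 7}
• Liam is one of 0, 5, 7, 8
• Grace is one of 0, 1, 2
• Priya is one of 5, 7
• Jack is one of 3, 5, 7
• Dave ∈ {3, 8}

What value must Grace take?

Dave and Ivy between them cover only {3, 8} — a naked pair. Remove those values from Liam, Jack.
The 2 variables Priya and Jack are confined to {5, 7}, which locks those values in; drop them from Liam, Mona, Nate.
That leaves Liam = 0. So Grace, Mona can't be 0.
Nate has just one choice, so Nate = 2. Remove 2 from Grace.
So Grace = 1.

1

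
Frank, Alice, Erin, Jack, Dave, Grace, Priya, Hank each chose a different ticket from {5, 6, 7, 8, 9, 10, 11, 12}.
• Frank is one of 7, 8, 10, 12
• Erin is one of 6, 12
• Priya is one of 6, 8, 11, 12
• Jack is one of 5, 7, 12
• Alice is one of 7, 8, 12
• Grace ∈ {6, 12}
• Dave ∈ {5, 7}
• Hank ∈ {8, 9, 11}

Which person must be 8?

Among the 8 variables, 9 fits only Hank (and all 8 values in {5, 6, 7, 8, 9, 10, 11, 12} must be used), so Hank = 9.
The 7 still-open variables together cover exactly {5, 6, 7, 8, 10, 11, 12} — 7 values for 7 variables — and 10 appears only in Frank's list, so Frank = 10.
The 6 still-open variables draw from only 6 values {5, 6, 7, 8, 11, 12}, so each is used; only Priya can be 11, hence Priya = 11.
Among the 5 still-open variables, 8 fits only Alice (and all 5 values in {5, 6, 7, 8, 12} must be used), so Alice = 8.

Alice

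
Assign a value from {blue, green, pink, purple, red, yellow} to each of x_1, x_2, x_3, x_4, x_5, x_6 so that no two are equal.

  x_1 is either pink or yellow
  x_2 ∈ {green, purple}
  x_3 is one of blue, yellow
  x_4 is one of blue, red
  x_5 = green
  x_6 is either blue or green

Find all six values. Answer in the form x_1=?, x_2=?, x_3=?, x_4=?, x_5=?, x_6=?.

x_5 must be green (only option left). Remove green from x_2, x_6.
x_6 has just one choice, so x_6 = blue. Remove blue from x_3, x_4.
x_2 has just one choice, so x_2 = purple.
x_3 has just one choice, so x_3 = yellow. Eliminate yellow elsewhere: x_1.
x_4 must be red (only option left).
x_1's domain is down to {pink}, so x_1 = pink.

x_1=pink, x_2=purple, x_3=yellow, x_4=red, x_5=green, x_6=blue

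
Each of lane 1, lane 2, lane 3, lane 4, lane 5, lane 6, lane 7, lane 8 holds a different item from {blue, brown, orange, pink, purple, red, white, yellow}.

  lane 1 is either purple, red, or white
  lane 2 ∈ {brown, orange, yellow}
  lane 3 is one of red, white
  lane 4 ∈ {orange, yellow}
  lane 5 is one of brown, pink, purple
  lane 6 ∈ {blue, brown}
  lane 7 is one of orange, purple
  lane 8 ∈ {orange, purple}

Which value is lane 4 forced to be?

The 8 variables together cover exactly {blue, brown, orange, pink, purple, red, white, yellow} — 8 values for 8 variables — and blue appears only in lane 6's list, so lane 6 = blue.
Among the 7 still-open variables, pink fits only lane 5 (and all 7 values in {brown, orange, pink, purple, red, white, yellow} must be used), so lane 5 = pink.
The 6 still-open variables together cover exactly {brown, orange, purple, red, white, yellow} — 6 values for 6 variables — and brown appears only in lane 2's list, so lane 2 = brown.
The 5 still-open variables draw from only 5 values {orange, purple, red, white, yellow}, so each is used; only lane 4 can be yellow, hence lane 4 = yellow.

yellow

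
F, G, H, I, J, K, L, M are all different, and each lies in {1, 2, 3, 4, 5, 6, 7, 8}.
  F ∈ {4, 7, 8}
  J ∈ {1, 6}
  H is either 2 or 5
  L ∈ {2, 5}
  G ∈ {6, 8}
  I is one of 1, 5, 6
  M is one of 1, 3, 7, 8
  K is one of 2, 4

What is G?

Among the 8 variables, 3 fits only M (and all 8 values in {1, 2, 3, 4, 5, 6, 7, 8} must be used), so M = 3.
The 7 still-open variables draw from only 7 values {1, 2, 4, 5, 6, 7, 8}, so each is used; only F can be 7, hence F = 7.
The 6 still-open variables together cover exactly {1, 2, 4, 5, 6, 8} — 6 values for 6 variables — and 4 appears only in K's list, so K = 4.
The 5 still-open variables together cover exactly {1, 2, 5, 6, 8} — 5 values for 5 variables — and 8 appears only in G's list, so G = 8.

8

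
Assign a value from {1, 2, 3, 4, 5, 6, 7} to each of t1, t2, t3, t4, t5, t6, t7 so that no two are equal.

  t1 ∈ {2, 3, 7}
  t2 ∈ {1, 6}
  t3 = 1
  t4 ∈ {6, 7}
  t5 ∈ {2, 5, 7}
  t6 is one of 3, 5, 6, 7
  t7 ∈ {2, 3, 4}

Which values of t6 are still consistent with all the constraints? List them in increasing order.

3, 5

t3's domain is down to {1}, so t3 = 1. Strike 1 from t2.
t2's domain is down to {6}, so t2 = 6. Remove 6 from t4, t6.
That leaves t4 = 7. So t1, t5, t6 can't be 7.
Among the 4 still-open variables, 4 fits only t7 (and all 4 values in {2, 3, 4, 5} must be used), so t7 = 4.
No further eliminations apply; t6 can still be any of 3, 5.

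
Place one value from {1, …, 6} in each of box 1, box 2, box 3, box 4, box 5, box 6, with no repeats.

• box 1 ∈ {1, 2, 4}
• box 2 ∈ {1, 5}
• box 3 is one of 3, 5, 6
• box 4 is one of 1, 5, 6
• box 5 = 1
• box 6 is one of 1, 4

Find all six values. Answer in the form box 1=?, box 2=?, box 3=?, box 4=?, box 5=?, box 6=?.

box 1=2, box 2=5, box 3=3, box 4=6, box 5=1, box 6=4

box 5 must be 1 (only option left). Eliminate 1 elsewhere: box 1, box 2, box 4, box 6.
box 6 has just one choice, so box 6 = 4. Strike 4 from box 1.
That leaves box 1 = 2.
box 2's domain is down to {5}, so box 2 = 5. Eliminate 5 elsewhere: box 3, box 4.
That leaves box 4 = 6. So box 3 can't be 6.
That leaves box 3 = 3.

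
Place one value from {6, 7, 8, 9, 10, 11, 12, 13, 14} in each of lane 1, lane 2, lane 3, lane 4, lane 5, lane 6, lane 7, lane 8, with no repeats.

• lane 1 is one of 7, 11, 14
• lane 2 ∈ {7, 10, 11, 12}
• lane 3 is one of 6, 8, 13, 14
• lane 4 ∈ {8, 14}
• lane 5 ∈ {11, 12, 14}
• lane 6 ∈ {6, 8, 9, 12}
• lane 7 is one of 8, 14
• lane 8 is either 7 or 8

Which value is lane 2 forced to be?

The 2 variables lane 4 and lane 7 are confined to {8, 14}, which locks those values in; drop them from lane 1, lane 3, lane 5, lane 6, lane 8.
lane 8 has just one choice, so lane 8 = 7. So lane 1, lane 2 can't be 7.
lane 1 has just one choice, so lane 1 = 11. Strike 11 from lane 2, lane 5.
lane 5's domain is down to {12}, so lane 5 = 12. Strike 12 from lane 2, lane 6.
So lane 2 = 10.

10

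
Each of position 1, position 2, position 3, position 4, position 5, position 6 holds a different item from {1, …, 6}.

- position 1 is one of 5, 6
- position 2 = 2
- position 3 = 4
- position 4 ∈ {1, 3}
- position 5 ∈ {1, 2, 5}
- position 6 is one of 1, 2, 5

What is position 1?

position 2 has just one choice, so position 2 = 2. Eliminate 2 elsewhere: position 5, position 6.
position 3 must be 4 (only option left).
The 4 still-open variables draw from only 4 values {1, 3, 5, 6}, so each is used; only position 4 can be 3, hence position 4 = 3.
The 3 still-open variables together cover exactly {1, 5, 6} — 3 values for 3 variables — and 6 appears only in position 1's list, so position 1 = 6.

6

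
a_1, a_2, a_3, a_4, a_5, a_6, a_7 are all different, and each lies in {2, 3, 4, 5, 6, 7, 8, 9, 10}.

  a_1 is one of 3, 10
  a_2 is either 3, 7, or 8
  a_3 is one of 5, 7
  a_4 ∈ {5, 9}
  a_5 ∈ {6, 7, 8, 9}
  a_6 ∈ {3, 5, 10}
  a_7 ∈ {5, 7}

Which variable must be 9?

Among the 7 variables, 6 fits only a_5 (and all 7 values in {3, 5, 6, 7, 8, 9, 10} must be used), so a_5 = 6.
The 6 still-open variables draw from only 6 values {3, 5, 7, 8, 9, 10}, so each is used; only a_2 can be 8, hence a_2 = 8.
The 5 still-open variables together cover exactly {3, 5, 7, 9, 10} — 5 values for 5 variables — and 9 appears only in a_4's list, so a_4 = 9.

a_4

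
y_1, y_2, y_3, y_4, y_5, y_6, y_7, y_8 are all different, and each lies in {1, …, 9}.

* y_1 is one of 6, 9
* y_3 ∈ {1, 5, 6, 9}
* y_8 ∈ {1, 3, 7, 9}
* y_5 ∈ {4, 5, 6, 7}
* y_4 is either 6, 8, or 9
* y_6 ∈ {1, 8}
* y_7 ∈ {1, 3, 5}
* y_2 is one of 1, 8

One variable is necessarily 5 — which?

Among the 8 variables, 4 fits only y_5 (and all 8 values in {1, 3, 4, 5, 6, 7, 8, 9} must be used), so y_5 = 4.
The 7 still-open variables together cover exactly {1, 3, 5, 6, 7, 8, 9} — 7 values for 7 variables — and 7 appears only in y_8's list, so y_8 = 7.
The 6 still-open variables draw from only 6 values {1, 3, 5, 6, 8, 9}, so each is used; only y_7 can be 3, hence y_7 = 3.
The 5 still-open variables draw from only 5 values {1, 5, 6, 8, 9}, so each is used; only y_3 can be 5, hence y_3 = 5.

y_3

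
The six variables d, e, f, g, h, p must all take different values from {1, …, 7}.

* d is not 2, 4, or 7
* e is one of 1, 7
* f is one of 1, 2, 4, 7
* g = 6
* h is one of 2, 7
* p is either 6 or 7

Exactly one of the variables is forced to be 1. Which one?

g has just one choice, so g = 6. Strike 6 from d, p.
That leaves p = 7. Remove 7 from e, f, h.
So 1 goes to e.

e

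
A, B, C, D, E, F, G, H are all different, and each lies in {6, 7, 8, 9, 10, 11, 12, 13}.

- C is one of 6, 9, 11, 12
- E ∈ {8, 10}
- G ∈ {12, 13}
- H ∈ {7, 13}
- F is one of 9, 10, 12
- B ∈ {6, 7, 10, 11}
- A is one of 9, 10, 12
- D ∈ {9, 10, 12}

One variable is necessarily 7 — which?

The 8 variables draw from only 8 values {6, 7, 8, 9, 10, 11, 12, 13}, so each is used; only E can be 8, hence E = 8.
The 3 variables A, D, F are confined to {9, 10, 12}, which locks those values in; drop them from B, C, G.
That leaves G = 13. Remove 13 from H.
So 7 goes to H.

H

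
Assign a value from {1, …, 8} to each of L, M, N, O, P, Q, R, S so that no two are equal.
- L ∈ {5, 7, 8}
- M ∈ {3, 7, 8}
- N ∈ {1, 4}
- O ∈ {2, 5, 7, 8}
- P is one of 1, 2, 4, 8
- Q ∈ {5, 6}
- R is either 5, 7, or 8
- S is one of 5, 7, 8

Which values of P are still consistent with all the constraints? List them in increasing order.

The 8 variables together cover exactly {1, 2, 3, 4, 5, 6, 7, 8} — 8 values for 8 variables — and 3 appears only in M's list, so M = 3.
The 7 still-open variables together cover exactly {1, 2, 4, 5, 6, 7, 8} — 7 values for 7 variables — and 6 appears only in Q's list, so Q = 6.
L, R, S between them cover only {5, 7, 8} — a naked triple. Remove those values from O, P.
O must be 2 (only option left). So P can't be 2.
No further eliminations apply; P can still be any of 1, 4.

1, 4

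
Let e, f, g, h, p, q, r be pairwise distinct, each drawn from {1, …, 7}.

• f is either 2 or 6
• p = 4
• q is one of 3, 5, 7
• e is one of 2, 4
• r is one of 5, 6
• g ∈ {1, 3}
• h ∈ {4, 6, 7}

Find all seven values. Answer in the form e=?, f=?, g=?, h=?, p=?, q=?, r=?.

p must be 4 (only option left). Remove 4 from e, h.
e must be 2 (only option left). So f can't be 2.
f's domain is down to {6}, so f = 6. Remove 6 from h, r.
h's domain is down to {7}, so h = 7. So q can't be 7.
r must be 5 (only option left). Remove 5 from q.
q's domain is down to {3}, so q = 3. Eliminate 3 elsewhere: g.
g must be 1 (only option left).

e=2, f=6, g=1, h=7, p=4, q=3, r=5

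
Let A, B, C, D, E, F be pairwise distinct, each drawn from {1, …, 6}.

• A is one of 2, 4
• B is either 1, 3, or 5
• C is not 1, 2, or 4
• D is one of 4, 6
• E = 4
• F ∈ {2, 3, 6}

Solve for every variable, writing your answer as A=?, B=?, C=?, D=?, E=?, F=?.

E has just one choice, so E = 4. Eliminate 4 elsewhere: A, D.
A has just one choice, so A = 2. Strike 2 from F.
D's domain is down to {6}, so D = 6. So C, F can't be 6.
F's domain is down to {3}, so F = 3. Eliminate 3 elsewhere: B, C.
C's domain is down to {5}, so C = 5. So B can't be 5.
B's domain is down to {1}, so B = 1.

A=2, B=1, C=5, D=6, E=4, F=3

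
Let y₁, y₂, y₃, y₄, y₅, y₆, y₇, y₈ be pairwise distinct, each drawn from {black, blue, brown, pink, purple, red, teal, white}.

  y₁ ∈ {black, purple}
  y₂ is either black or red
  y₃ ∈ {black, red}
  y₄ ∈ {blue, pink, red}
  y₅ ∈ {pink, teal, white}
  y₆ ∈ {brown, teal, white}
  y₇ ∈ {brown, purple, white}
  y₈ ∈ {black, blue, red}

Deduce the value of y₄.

The 2 variables y₂ and y₃ are confined to {black, red}, which locks those values in; drop them from y₁, y₄, y₈.
That leaves y₁ = purple. So y₇ can't be purple.
That leaves y₈ = blue. Strike blue from y₄.
So y₄ = pink.

pink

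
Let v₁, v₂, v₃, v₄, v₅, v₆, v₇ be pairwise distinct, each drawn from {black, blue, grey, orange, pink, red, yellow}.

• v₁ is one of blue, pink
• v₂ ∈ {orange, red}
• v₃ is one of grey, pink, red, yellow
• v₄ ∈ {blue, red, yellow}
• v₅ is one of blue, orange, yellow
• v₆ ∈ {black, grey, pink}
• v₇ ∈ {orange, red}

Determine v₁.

pink

Among the 7 variables, black fits only v₆ (and all 7 values in {black, blue, grey, orange, pink, red, yellow} must be used), so v₆ = black.
The 6 still-open variables together cover exactly {blue, grey, orange, pink, red, yellow} — 6 values for 6 variables — and grey appears only in v₃'s list, so v₃ = grey.
Among the 5 still-open variables, pink fits only v₁ (and all 5 values in {blue, orange, pink, red, yellow} must be used), so v₁ = pink.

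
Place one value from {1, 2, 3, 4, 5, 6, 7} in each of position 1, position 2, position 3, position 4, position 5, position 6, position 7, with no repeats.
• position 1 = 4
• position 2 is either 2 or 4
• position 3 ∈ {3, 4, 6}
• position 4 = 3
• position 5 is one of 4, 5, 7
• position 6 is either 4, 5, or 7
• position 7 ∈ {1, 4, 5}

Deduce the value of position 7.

1

position 1 must be 4 (only option left). Remove 4 from position 2, position 3, position 5, position 6, position 7.
position 2's domain is down to {2}, so position 2 = 2.
position 4 has just one choice, so position 4 = 3. Eliminate 3 elsewhere: position 3.
position 3 has just one choice, so position 3 = 6.
The 3 still-open variables together cover exactly {1, 5, 7} — 3 values for 3 variables — and 1 appears only in position 7's list, so position 7 = 1.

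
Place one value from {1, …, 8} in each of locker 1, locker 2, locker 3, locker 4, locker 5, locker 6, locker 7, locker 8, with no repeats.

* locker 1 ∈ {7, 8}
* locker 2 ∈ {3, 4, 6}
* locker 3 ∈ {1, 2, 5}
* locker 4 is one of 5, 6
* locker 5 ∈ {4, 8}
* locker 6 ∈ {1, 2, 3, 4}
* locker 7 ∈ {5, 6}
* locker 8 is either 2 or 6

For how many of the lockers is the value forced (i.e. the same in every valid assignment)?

The 8 variables draw from only 8 values {1, 2, 3, 4, 5, 6, 7, 8}, so each is used; only locker 1 can be 7, hence locker 1 = 7.
Among the 7 still-open variables, 8 fits only locker 5 (and all 7 values in {1, 2, 3, 4, 5, 6, 8} must be used), so locker 5 = 8.
locker 4 and locker 7 between them cover only {5, 6} — a naked pair. Remove those values from locker 2, locker 3, locker 8.
That leaves locker 8 = 2. Strike 2 from locker 3, locker 6.
locker 3's domain is down to {1}, so locker 3 = 1. So locker 6 can't be 1.
Determined: locker 1=7, locker 3=1, locker 5=8, locker 8=2. The other lockers each still have more than one consistent value. That makes 4.

4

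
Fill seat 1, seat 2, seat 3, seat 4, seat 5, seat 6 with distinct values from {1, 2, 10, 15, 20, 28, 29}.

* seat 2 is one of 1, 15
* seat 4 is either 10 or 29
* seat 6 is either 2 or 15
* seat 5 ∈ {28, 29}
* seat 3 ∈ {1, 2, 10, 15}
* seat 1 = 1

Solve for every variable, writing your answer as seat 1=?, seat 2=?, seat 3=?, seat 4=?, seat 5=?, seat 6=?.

seat 1 must be 1 (only option left). So seat 2, seat 3 can't be 1.
seat 2's domain is down to {15}, so seat 2 = 15. Remove 15 from seat 3, seat 6.
That leaves seat 6 = 2. So seat 3 can't be 2.
seat 3 must be 10 (only option left). Strike 10 from seat 4.
seat 4 must be 29 (only option left). So seat 5 can't be 29.
seat 5 has just one choice, so seat 5 = 28.

seat 1=1, seat 2=15, seat 3=10, seat 4=29, seat 5=28, seat 6=2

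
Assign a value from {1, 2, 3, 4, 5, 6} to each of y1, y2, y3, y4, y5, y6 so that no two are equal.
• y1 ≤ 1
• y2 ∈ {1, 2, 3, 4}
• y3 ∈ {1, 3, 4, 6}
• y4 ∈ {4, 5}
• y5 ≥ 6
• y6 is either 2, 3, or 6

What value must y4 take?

5

y1 must be 1 (only option left). So y2, y3 can't be 1.
That leaves y5 = 6. Eliminate 6 elsewhere: y3, y6.
The 4 still-open variables together cover exactly {2, 3, 4, 5} — 4 values for 4 variables — and 5 appears only in y4's list, so y4 = 5.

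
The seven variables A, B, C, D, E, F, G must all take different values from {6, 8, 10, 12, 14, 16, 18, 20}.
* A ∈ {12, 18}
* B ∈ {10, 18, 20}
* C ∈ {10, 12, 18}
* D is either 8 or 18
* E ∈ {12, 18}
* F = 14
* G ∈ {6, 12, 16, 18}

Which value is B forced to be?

F has just one choice, so F = 14.
A and E share exactly the 2 values {12, 18}; by pigeonhole those values go to them, so strike 12, 18 from B, C, D, G.
C must be 10 (only option left). Strike 10 from B.
So B = 20.

20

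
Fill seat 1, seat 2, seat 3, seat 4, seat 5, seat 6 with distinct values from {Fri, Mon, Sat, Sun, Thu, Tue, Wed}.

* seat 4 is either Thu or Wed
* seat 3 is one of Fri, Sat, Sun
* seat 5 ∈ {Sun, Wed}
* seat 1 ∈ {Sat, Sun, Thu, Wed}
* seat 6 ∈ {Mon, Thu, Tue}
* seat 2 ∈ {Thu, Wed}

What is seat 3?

Fri

seat 2 and seat 4 between them cover only {Thu, Wed} — a naked pair. Remove those values from seat 1, seat 5, seat 6.
seat 5 has just one choice, so seat 5 = Sun. So seat 1, seat 3 can't be Sun.
That leaves seat 1 = Sat. Eliminate Sat elsewhere: seat 3.
So seat 3 = Fri.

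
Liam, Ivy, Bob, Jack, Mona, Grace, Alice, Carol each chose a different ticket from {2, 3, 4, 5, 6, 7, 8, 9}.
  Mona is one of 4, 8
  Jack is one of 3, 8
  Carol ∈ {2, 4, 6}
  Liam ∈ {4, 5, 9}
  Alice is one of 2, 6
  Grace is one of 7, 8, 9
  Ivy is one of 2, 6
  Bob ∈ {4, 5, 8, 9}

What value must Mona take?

8

Among the 8 variables, 3 fits only Jack (and all 8 values in {2, 3, 4, 5, 6, 7, 8, 9} must be used), so Jack = 3.
The 7 still-open variables draw from only 7 values {2, 4, 5, 6, 7, 8, 9}, so each is used; only Grace can be 7, hence Grace = 7.
The 2 variables Ivy and Alice are confined to {2, 6}, which locks those values in; drop them from Carol.
That leaves Carol = 4. So Liam, Bob, Mona can't be 4.
So Mona = 8.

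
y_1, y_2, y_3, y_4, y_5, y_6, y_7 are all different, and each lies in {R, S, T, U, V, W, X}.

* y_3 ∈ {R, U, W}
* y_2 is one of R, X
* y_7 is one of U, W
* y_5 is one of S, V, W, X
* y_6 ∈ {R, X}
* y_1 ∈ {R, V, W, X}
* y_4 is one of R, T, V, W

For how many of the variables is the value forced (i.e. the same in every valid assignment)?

Among the 7 variables, S fits only y_5 (and all 7 values in {R, S, T, U, V, W, X} must be used), so y_5 = S.
Among the 6 still-open variables, T fits only y_4 (and all 6 values in {R, T, U, V, W, X} must be used), so y_4 = T.
The 5 still-open variables draw from only 5 values {R, U, V, W, X}, so each is used; only y_1 can be V, hence y_1 = V.
y_2 and y_6 between them cover only {R, X} — a naked pair. Remove those values from y_3.
Determined: y_1=V, y_4=T, y_5=S. The other variables each still have more than one consistent value. That makes 3.

3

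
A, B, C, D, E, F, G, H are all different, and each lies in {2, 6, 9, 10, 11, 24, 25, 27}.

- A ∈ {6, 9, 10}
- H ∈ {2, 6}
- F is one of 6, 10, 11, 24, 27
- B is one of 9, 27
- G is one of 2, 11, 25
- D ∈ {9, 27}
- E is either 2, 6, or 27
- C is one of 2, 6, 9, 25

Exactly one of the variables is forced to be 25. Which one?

Among the 8 variables, 24 fits only F (and all 8 values in {2, 6, 9, 10, 11, 24, 25, 27} must be used), so F = 24.
Among the 7 still-open variables, 10 fits only A (and all 7 values in {2, 6, 9, 10, 11, 25, 27} must be used), so A = 10.
Among the 6 still-open variables, 11 fits only G (and all 6 values in {2, 6, 9, 11, 25, 27} must be used), so G = 11.
The 5 still-open variables draw from only 5 values {2, 6, 9, 25, 27}, so each is used; only C can be 25, hence C = 25.

C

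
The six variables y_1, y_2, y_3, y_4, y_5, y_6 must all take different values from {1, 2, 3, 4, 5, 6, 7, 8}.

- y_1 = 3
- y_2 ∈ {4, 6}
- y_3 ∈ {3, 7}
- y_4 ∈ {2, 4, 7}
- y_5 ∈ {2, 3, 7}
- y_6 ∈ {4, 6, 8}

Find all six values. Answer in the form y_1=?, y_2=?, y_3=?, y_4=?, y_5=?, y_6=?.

y_1 has just one choice, so y_1 = 3. Eliminate 3 elsewhere: y_3, y_5.
y_3's domain is down to {7}, so y_3 = 7. Remove 7 from y_4, y_5.
y_5's domain is down to {2}, so y_5 = 2. Strike 2 from y_4.
y_4's domain is down to {4}, so y_4 = 4. Eliminate 4 elsewhere: y_2, y_6.
y_2's domain is down to {6}, so y_2 = 6. Remove 6 from y_6.
y_6 has just one choice, so y_6 = 8.

y_1=3, y_2=6, y_3=7, y_4=4, y_5=2, y_6=8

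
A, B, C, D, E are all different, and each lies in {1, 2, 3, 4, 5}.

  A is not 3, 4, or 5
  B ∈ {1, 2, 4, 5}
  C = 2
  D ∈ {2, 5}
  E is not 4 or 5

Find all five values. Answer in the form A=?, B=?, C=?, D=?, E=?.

C has just one choice, so C = 2. So A, B, D, E can't be 2.
That leaves D = 5. Eliminate 5 elsewhere: B.
A has just one choice, so A = 1. Remove 1 from B, E.
B's domain is down to {4}, so B = 4.
That leaves E = 3.

A=1, B=4, C=2, D=5, E=3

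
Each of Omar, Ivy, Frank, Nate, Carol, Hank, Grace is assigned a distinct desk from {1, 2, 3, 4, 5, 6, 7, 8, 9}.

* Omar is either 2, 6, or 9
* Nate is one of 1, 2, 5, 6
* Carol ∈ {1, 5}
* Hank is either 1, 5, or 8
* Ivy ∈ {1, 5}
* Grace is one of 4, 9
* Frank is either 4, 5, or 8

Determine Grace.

9

The 2 variables Ivy and Carol are confined to {1, 5}, which locks those values in; drop them from Frank, Nate, Hank.
That leaves Hank = 8. Eliminate 8 elsewhere: Frank.
Frank's domain is down to {4}, so Frank = 4. Eliminate 4 elsewhere: Grace.
So Grace = 9.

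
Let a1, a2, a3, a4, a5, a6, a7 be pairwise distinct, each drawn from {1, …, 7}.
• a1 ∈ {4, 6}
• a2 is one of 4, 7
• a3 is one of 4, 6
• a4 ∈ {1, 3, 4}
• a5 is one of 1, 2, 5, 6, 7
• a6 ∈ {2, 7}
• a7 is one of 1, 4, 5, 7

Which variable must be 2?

a6

The 7 variables draw from only 7 values {1, 2, 3, 4, 5, 6, 7}, so each is used; only a4 can be 3, hence a4 = 3.
The 2 variables a1 and a3 are confined to {4, 6}, which locks those values in; drop them from a2, a5, a7.
a2 has just one choice, so a2 = 7. Eliminate 7 elsewhere: a5, a6, a7.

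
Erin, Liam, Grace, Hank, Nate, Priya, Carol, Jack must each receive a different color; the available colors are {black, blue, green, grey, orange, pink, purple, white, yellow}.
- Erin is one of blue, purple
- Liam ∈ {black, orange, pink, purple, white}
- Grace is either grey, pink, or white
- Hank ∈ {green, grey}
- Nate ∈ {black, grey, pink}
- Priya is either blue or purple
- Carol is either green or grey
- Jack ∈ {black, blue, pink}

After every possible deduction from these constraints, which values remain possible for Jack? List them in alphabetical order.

black, pink

The 8 variables together cover exactly {black, blue, green, grey, orange, pink, purple, white} — 8 values for 8 variables — and orange appears only in Liam's list, so Liam = orange.
Among the 7 still-open variables, white fits only Grace (and all 7 values in {black, blue, green, grey, pink, purple, white} must be used), so Grace = white.
The 2 variables Erin and Priya are confined to {blue, purple}, which locks those values in; drop them from Jack.
The 2 variables Hank and Carol are confined to {green, grey}, which locks those values in; drop them from Nate.
No further eliminations apply; Jack can still be any of black, pink.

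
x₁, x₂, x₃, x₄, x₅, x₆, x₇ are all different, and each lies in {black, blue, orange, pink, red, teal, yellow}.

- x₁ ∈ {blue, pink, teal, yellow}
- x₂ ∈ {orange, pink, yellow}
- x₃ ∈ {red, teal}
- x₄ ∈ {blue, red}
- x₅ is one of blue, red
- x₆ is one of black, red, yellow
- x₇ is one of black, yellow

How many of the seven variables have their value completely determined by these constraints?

3

Among the 7 variables, orange fits only x₂ (and all 7 values in {black, blue, orange, pink, red, teal, yellow} must be used), so x₂ = orange.
Among the 6 still-open variables, pink fits only x₁ (and all 6 values in {black, blue, pink, red, teal, yellow} must be used), so x₁ = pink.
The 5 still-open variables draw from only 5 values {black, blue, red, teal, yellow}, so each is used; only x₃ can be teal, hence x₃ = teal.
x₄ and x₅ between them cover only {blue, red} — a naked pair. Remove those values from x₆.
Determined: x₁=pink, x₂=orange, x₃=teal. The other variables each still have more than one consistent value. That makes 3.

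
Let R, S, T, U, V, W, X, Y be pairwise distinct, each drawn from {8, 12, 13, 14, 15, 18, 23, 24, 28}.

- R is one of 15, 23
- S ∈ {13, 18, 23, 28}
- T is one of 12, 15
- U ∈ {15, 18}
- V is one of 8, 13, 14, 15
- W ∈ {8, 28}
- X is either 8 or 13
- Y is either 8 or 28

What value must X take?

13

Among the 8 variables, 12 fits only T (and all 8 values in {8, 12, 13, 14, 15, 18, 23, 28} must be used), so T = 12.
Among the 7 still-open variables, 14 fits only V (and all 7 values in {8, 13, 14, 15, 18, 23, 28} must be used), so V = 14.
The 2 variables W and Y are confined to {8, 28}, which locks those values in; drop them from S, X.
So X = 13.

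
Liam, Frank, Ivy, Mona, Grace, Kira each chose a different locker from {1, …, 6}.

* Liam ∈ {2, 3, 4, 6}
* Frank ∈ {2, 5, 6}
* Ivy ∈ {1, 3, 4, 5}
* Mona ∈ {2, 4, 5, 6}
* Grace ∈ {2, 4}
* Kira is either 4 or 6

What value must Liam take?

3

The 6 variables draw from only 6 values {1, 2, 3, 4, 5, 6}, so each is used; only Ivy can be 1, hence Ivy = 1.
The 5 still-open variables together cover exactly {2, 3, 4, 5, 6} — 5 values for 5 variables — and 3 appears only in Liam's list, so Liam = 3.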